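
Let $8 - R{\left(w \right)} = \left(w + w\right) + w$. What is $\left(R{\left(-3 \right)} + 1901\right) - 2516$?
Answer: $-598$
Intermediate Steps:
$R{\left(w \right)} = 8 - 3 w$ ($R{\left(w \right)} = 8 - \left(\left(w + w\right) + w\right) = 8 - \left(2 w + w\right) = 8 - 3 w$)
$\left(R{\left(-3 \right)} + 1901\right) - 2516 = \left(\left(8 - -9\right) + 1901\right) - 2516 = \left(\left(8 + 9\right) + 1901\right) - 2516 = \left(17 + 1901\right) - 2516 = 1918 - 2516 = -598$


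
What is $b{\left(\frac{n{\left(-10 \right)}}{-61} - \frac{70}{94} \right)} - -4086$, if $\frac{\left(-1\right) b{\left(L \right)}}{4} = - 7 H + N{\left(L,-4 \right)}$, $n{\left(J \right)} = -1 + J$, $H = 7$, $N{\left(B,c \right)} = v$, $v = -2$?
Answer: $4290$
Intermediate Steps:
$N{\left(B,c \right)} = -2$
$b{\left(L \right)} = 204$ ($b{\left(L \right)} = - 4 \left(\left(-7\right) 7 - 2\right) = - 4 \left(-49 - 2\right) = \left(-4\right) \left(-51\right) = 204$)
$b{\left(\frac{n{\left(-10 \right)}}{-61} - \frac{70}{94} \right)} - -4086 = 204 - -4086 = 204 + 4086 = 4290$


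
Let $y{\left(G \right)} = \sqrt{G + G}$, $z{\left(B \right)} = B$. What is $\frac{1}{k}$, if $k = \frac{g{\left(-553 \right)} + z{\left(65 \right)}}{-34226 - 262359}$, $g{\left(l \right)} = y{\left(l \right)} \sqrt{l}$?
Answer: $\frac{19278025}{607393} + \frac{164011505 \sqrt{2}}{607393} \approx 413.61$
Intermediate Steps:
$y{\left(G \right)} = \sqrt{2} \sqrt{G}$ ($y{\left(G \right)} = \sqrt{2 G} = \sqrt{2} \sqrt{G}$)
$g{\left(l \right)} = l \sqrt{2}$ ($g{\left(l \right)} = \sqrt{2} \sqrt{l} \sqrt{l} = l \sqrt{2}$)
$k = - \frac{13}{59317} + \frac{553 \sqrt{2}}{296585}$ ($k = \frac{- 553 \sqrt{2} + 65}{-34226 - 262359} = \frac{65 - 553 \sqrt{2}}{-296585} = \left(65 - 553 \sqrt{2}\right) \left(- \frac{1}{296585}\right) = - \frac{13}{59317} + \frac{553 \sqrt{2}}{296585} \approx 0.0024177$)
$\frac{1}{k} = \frac{1}{- \frac{13}{59317} + \frac{553 \sqrt{2}}{296585}}$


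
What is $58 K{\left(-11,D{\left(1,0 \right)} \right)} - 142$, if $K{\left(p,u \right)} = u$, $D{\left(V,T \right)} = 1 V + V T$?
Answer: $-84$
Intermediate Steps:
$D{\left(V,T \right)} = V + T V$
$58 K{\left(-11,D{\left(1,0 \right)} \right)} - 142 = 58 \cdot 1 \left(1 + 0\right) - 142 = 58 \cdot 1 \cdot 1 - 142 = 58 \cdot 1 - 142 = 58 - 142 = -84$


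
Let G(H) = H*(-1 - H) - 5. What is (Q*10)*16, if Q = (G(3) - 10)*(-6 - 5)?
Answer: 47520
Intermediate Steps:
G(H) = -5 + H*(-1 - H)
Q = 297 (Q = ((-5 - 1*3 - 1*3²) - 10)*(-6 - 5) = ((-5 - 3 - 1*9) - 10)*(-11) = ((-5 - 3 - 9) - 10)*(-11) = (-17 - 10)*(-11) = -27*(-11) = 297)
(Q*10)*16 = (297*10)*16 = 2970*16 = 47520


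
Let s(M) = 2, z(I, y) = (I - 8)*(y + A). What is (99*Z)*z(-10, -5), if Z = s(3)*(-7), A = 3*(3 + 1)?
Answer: 174636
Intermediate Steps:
A = 12 (A = 3*4 = 12)
z(I, y) = (-8 + I)*(12 + y) (z(I, y) = (I - 8)*(y + 12) = (-8 + I)*(12 + y))
Z = -14 (Z = 2*(-7) = -14)
(99*Z)*z(-10, -5) = (99*(-14))*(-96 - 8*(-5) + 12*(-10) - 10*(-5)) = -1386*(-96 + 40 - 120 + 50) = -1386*(-126) = 174636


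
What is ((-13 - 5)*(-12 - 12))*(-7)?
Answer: -3024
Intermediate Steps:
((-13 - 5)*(-12 - 12))*(-7) = -18*(-24)*(-7) = 432*(-7) = -3024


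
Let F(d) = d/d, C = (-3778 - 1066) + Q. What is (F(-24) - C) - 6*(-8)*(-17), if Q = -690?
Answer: 4719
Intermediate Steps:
C = -5534 (C = (-3778 - 1066) - 690 = -4844 - 690 = -5534)
F(d) = 1
(F(-24) - C) - 6*(-8)*(-17) = (1 - 1*(-5534)) - 6*(-8)*(-17) = (1 + 5534) + 48*(-17) = 5535 - 816 = 4719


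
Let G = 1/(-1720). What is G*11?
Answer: -11/1720 ≈ -0.0063953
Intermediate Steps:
G = -1/1720 ≈ -0.00058139
G*11 = -1/1720*11 = -11/1720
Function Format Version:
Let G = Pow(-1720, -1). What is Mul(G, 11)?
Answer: Rational(-11, 1720) ≈ -0.0063953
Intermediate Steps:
G = Rational(-1, 1720) ≈ -0.00058139
Mul(G, 11) = Mul(Rational(-1, 1720), 11) = Rational(-11, 1720)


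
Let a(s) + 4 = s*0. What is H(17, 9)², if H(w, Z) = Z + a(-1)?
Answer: 25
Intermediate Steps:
a(s) = -4 (a(s) = -4 + s*0 = -4 + 0 = -4)
H(w, Z) = -4 + Z (H(w, Z) = Z - 4 = -4 + Z)
H(17, 9)² = (-4 + 9)² = 5² = 25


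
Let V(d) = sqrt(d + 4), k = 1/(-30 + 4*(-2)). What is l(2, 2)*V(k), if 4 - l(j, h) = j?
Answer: sqrt(5738)/19 ≈ 3.9868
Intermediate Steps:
l(j, h) = 4 - j
k = -1/38 (k = 1/(-30 - 8) = 1/(-38) = -1/38 ≈ -0.026316)
V(d) = sqrt(4 + d)
l(2, 2)*V(k) = (4 - 1*2)*sqrt(4 - 1/38) = (4 - 2)*sqrt(151/38) = 2*(sqrt(5738)/38) = sqrt(5738)/19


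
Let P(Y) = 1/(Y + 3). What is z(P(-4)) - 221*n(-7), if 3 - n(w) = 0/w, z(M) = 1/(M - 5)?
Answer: -3979/6 ≈ -663.17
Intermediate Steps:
P(Y) = 1/(3 + Y)
z(M) = 1/(-5 + M)
n(w) = 3 (n(w) = 3 - 0/w = 3 - 1*0 = 3 + 0 = 3)
z(P(-4)) - 221*n(-7) = 1/(-5 + 1/(3 - 4)) - 221*3 = 1/(-5 + 1/(-1)) - 663 = 1/(-5 - 1) - 663 = 1/(-6) - 663 = -1/6 - 663 = -3979/6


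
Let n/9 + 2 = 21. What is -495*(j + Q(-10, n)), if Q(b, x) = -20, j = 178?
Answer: -78210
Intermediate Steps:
n = 171 (n = -18 + 9*21 = -18 + 189 = 171)
-495*(j + Q(-10, n)) = -495*(178 - 20) = -495*158 = -78210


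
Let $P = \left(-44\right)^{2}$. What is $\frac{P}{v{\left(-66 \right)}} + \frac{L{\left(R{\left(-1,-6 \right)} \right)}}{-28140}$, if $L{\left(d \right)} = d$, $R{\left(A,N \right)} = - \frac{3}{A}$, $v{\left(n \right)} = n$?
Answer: $- \frac{825443}{28140} \approx -29.333$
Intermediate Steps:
$P = 1936$
$\frac{P}{v{\left(-66 \right)}} + \frac{L{\left(R{\left(-1,-6 \right)} \right)}}{-28140} = \frac{1936}{-66} + \frac{\left(-3\right) \frac{1}{-1}}{-28140} = 1936 \left(- \frac{1}{66}\right) + \left(-3\right) \left(-1\right) \left(- \frac{1}{28140}\right) = - \frac{88}{3} + 3 \left(- \frac{1}{28140}\right) = - \frac{88}{3} - \frac{1}{9380} = - \frac{825443}{28140}$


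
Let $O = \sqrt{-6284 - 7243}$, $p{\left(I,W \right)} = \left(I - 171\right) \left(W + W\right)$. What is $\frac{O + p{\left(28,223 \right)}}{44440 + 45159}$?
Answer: $- \frac{63778}{89599} + \frac{9 i \sqrt{167}}{89599} \approx -0.71182 + 0.0012981 i$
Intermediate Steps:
$p{\left(I,W \right)} = 2 W \left(-171 + I\right)$ ($p{\left(I,W \right)} = \left(-171 + I\right) 2 W = 2 W \left(-171 + I\right)$)
$O = 9 i \sqrt{167}$ ($O = \sqrt{-13527} = 9 i \sqrt{167} \approx 116.31 i$)
$\frac{O + p{\left(28,223 \right)}}{44440 + 45159} = \frac{9 i \sqrt{167} + 2 \cdot 223 \left(-171 + 28\right)}{44440 + 45159} = \frac{9 i \sqrt{167} + 2 \cdot 223 \left(-143\right)}{89599} = \left(9 i \sqrt{167} - 63778\right) \frac{1}{89599} = \left(-63778 + 9 i \sqrt{167}\right) \frac{1}{89599} = - \frac{63778}{89599} + \frac{9 i \sqrt{167}}{89599}$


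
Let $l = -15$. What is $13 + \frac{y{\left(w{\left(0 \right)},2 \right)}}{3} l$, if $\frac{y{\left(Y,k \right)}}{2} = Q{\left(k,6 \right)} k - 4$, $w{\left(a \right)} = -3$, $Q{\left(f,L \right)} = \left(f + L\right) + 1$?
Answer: $-127$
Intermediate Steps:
$Q{\left(f,L \right)} = 1 + L + f$ ($Q{\left(f,L \right)} = \left(L + f\right) + 1 = 1 + L + f$)
$y{\left(Y,k \right)} = -8 + 2 k \left(7 + k\right)$ ($y{\left(Y,k \right)} = 2 \left(\left(1 + 6 + k\right) k - 4\right) = 2 \left(\left(7 + k\right) k - 4\right) = 2 \left(k \left(7 + k\right) - 4\right) = 2 \left(-4 + k \left(7 + k\right)\right) = -8 + 2 k \left(7 + k\right)$)
$13 + \frac{y{\left(w{\left(0 \right)},2 \right)}}{3} l = 13 + \frac{-8 + 2 \cdot 2 \left(7 + 2\right)}{3} \left(-15\right) = 13 + \left(-8 + 2 \cdot 2 \cdot 9\right) \frac{1}{3} \left(-15\right) = 13 + \left(-8 + 36\right) \frac{1}{3} \left(-15\right) = 13 + 28 \cdot \frac{1}{3} \left(-15\right) = 13 + \frac{28}{3} \left(-15\right) = 13 - 140 = -127$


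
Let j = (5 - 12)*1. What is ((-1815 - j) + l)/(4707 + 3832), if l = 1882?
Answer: 74/8539 ≈ 0.0086661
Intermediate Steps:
j = -7 (j = -7*1 = -7)
((-1815 - j) + l)/(4707 + 3832) = ((-1815 - 1*(-7)) + 1882)/(4707 + 3832) = ((-1815 + 7) + 1882)/8539 = (-1808 + 1882)*(1/8539) = 74*(1/8539) = 74/8539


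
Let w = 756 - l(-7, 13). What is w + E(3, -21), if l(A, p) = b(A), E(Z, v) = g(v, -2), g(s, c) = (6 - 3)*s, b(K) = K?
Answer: 700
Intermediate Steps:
g(s, c) = 3*s
E(Z, v) = 3*v
l(A, p) = A
w = 763 (w = 756 - 1*(-7) = 756 + 7 = 763)
w + E(3, -21) = 763 + 3*(-21) = 763 - 63 = 700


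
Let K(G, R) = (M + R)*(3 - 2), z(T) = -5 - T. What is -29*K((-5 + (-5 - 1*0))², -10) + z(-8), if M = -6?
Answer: 467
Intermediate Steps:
K(G, R) = -6 + R (K(G, R) = (-6 + R)*(3 - 2) = (-6 + R)*1 = -6 + R)
-29*K((-5 + (-5 - 1*0))², -10) + z(-8) = -29*(-6 - 10) + (-5 - 1*(-8)) = -29*(-16) + (-5 + 8) = 464 + 3 = 467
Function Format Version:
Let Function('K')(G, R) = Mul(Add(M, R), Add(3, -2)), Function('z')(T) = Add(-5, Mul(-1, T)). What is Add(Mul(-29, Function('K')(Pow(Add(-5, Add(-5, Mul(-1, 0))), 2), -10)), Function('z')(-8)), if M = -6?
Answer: 467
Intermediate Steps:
Function('K')(G, R) = Add(-6, R) (Function('K')(G, R) = Mul(Add(-6, R), Add(3, -2)) = Mul(Add(-6, R), 1) = Add(-6, R))
Add(Mul(-29, Function('K')(Pow(Add(-5, Add(-5, Mul(-1, 0))), 2), -10)), Function('z')(-8)) = Add(Mul(-29, Add(-6, -10)), Add(-5, Mul(-1, -8))) = Add(Mul(-29, -16), Add(-5, 8)) = Add(464, 3) = 467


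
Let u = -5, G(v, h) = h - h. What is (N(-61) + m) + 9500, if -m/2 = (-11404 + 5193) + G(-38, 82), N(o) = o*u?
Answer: 22227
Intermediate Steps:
G(v, h) = 0
N(o) = -5*o (N(o) = o*(-5) = -5*o)
m = 12422 (m = -2*((-11404 + 5193) + 0) = -2*(-6211 + 0) = -2*(-6211) = 12422)
(N(-61) + m) + 9500 = (-5*(-61) + 12422) + 9500 = (305 + 12422) + 9500 = 12727 + 9500 = 22227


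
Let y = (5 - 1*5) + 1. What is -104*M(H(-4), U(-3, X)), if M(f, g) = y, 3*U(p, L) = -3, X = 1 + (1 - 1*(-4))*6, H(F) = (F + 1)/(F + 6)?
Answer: -104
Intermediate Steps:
H(F) = (1 + F)/(6 + F)
X = 31 (X = 1 + (1 + 4)*6 = 1 + 5*6 = 1 + 30 = 31)
U(p, L) = -1 (U(p, L) = (1/3)*(-3) = -1)
y = 1 (y = (5 - 5) + 1 = 0 + 1 = 1)
M(f, g) = 1
-104*M(H(-4), U(-3, X)) = -104*1 = -104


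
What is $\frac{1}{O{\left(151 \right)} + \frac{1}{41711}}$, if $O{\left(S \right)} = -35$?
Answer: $- \frac{41711}{1459884} \approx -0.028571$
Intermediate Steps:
$\frac{1}{O{\left(151 \right)} + \frac{1}{41711}} = \frac{1}{-35 + \frac{1}{41711}} = \frac{1}{- \frac{1459884}{41711}} = - \frac{41711}{1459884}$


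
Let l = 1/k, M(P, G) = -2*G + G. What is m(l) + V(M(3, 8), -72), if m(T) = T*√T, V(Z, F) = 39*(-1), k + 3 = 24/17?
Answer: -39 - 17*I*√51/243 ≈ -39.0 - 0.49961*I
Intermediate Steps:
k = -27/17 (k = -3 + 24/17 = -27/17 ≈ -1.5882)
M(P, G) = -G
V(Z, F) = -39
l = -17/27 (l = 1/(-27/17) = -17/27 ≈ -0.62963)
m(T) = T^(3/2)
m(l) + V(M(3, 8), -72) = (-17/27)^(3/2) - 39 = -17*I*√51/243 - 39 = -39 - 17*I*√51/243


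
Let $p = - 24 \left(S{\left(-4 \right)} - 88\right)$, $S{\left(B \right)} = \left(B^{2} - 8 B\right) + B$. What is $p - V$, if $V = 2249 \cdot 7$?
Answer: $-14687$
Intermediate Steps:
$S{\left(B \right)} = B^{2} - 7 B$
$V = 15743$
$p = 1056$ ($p = - 24 \left(- 4 \left(-7 - 4\right) - 88\right) = - 24 \left(\left(-4\right) \left(-11\right) - 88\right) = - 24 \left(44 - 88\right) = \left(-24\right) \left(-44\right) = 1056$)
$p - V = 1056 - 15743 = -14687$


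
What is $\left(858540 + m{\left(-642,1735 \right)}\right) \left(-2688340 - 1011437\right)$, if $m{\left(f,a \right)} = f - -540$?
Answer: $-3176029168326$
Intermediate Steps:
$m{\left(f,a \right)} = 540 + f$ ($m{\left(f,a \right)} = f + 540 = 540 + f$)
$\left(858540 + m{\left(-642,1735 \right)}\right) \left(-2688340 - 1011437\right) = \left(858540 + \left(540 - 642\right)\right) \left(-2688340 - 1011437\right) = \left(858540 - 102\right) \left(-3699777\right) = 858438 \left(-3699777\right) = -3176029168326$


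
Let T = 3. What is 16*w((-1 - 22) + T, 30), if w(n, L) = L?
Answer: 480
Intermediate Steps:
16*w((-1 - 22) + T, 30) = 16*30 = 480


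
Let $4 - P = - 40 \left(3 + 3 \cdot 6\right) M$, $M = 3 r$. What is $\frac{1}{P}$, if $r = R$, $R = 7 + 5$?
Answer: $\frac{1}{30244} \approx 3.3064 \cdot 10^{-5}$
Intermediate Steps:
$R = 12$
$r = 12$
$M = 36$ ($M = 3 \cdot 12 = 36$)
$P = 30244$ ($P = 4 - - 40 \left(3 + 3 \cdot 6\right) 36 = 4 - - 40 \left(3 + 18\right) 36 = 4 - \left(-40\right) 21 \cdot 36 = 4 - \left(-840\right) 36 = 4 - -30240 = 4 + 30240 = 30244$)
$\frac{1}{P} = \frac{1}{30244}$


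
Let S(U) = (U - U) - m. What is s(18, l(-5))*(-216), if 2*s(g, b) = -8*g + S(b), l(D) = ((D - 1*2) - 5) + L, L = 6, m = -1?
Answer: 15444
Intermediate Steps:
S(U) = 1 (S(U) = (U - U) - 1*(-1) = 0 + 1 = 1)
l(D) = -1 + D (l(D) = ((D - 1*2) - 5) + 6 = ((D - 2) - 5) + 6 = ((-2 + D) - 5) + 6 = (-7 + D) + 6 = -1 + D)
s(g, b) = ½ - 4*g (s(g, b) = (-8*g + 1)/2 = (1 - 8*g)/2 = ½ - 4*g)
s(18, l(-5))*(-216) = (½ - 4*18)*(-216) = (½ - 72)*(-216) = -143/2*(-216) = 15444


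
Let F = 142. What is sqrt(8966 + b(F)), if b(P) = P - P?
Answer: sqrt(8966) ≈ 94.689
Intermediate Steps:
b(P) = 0
sqrt(8966 + b(F)) = sqrt(8966 + 0) = sqrt(8966)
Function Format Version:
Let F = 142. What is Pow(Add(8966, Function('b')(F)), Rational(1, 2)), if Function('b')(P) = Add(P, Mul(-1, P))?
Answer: Pow(8966, Rational(1, 2)) ≈ 94.689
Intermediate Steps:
Function('b')(P) = 0
Pow(Add(8966, Function('b')(F)), Rational(1, 2)) = Pow(Add(8966, 0), Rational(1, 2)) = Pow(8966, Rational(1, 2))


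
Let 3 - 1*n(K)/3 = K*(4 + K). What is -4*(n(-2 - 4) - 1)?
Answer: 112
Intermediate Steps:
n(K) = 9 - 3*K*(4 + K)
-4*(n(-2 - 4) - 1) = -4*((9 - 12*(-2 - 4) - 3*(-2 - 4)**2) - 1) = -4*((9 - 12*(-6) - 3*(-6)**2) - 1) = -4*((9 + 72 - 3*36) - 1) = -4*((9 + 72 - 108) - 1) = -4*(-27 - 1) = -4*(-28) = 112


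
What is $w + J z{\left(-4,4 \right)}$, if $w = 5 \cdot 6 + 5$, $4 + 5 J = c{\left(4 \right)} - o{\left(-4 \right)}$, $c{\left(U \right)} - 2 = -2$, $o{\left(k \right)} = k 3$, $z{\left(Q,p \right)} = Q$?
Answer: $\frac{143}{5} \approx 28.6$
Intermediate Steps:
$o{\left(k \right)} = 3 k$
$c{\left(U \right)} = 0$ ($c{\left(U \right)} = 2 - 2 = 0$)
$J = \frac{8}{5}$ ($J = - \frac{4}{5} + \frac{0 - 3 \left(-4\right)}{5} = - \frac{4}{5} + \frac{0 - -12}{5} = - \frac{4}{5} + \frac{0 + 12}{5} = - \frac{4}{5} + \frac{1}{5} \cdot 12 = - \frac{4}{5} + \frac{12}{5} = \frac{8}{5} \approx 1.6$)
$w = 35$ ($w = 30 + 5 = 35$)
$w + J z{\left(-4,4 \right)} = 35 + \frac{8}{5} \left(-4\right) = 35 - \frac{32}{5} = \frac{143}{5}$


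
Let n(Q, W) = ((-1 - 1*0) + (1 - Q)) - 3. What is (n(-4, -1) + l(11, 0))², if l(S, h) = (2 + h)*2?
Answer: 25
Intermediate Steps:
l(S, h) = 4 + 2*h
n(Q, W) = -3 - Q (n(Q, W) = ((-1 + 0) + (1 - Q)) - 3 = (-1 + (1 - Q)) - 3 = -Q - 3 = -3 - Q)
(n(-4, -1) + l(11, 0))² = ((-3 - 1*(-4)) + (4 + 2*0))² = ((-3 + 4) + (4 + 0))² = (1 + 4)² = 5² = 25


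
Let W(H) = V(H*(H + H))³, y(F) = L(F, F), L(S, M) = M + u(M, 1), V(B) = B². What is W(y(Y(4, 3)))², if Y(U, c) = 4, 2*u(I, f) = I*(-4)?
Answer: 1152921504606846976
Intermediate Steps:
u(I, f) = -2*I (u(I, f) = (I*(-4))/2 = (-4*I)/2 = -2*I)
L(S, M) = -M (L(S, M) = M - 2*M = -M)
y(F) = -F
W(H) = 64*H¹² (W(H) = ((H*(H + H))²)³ = ((H*(2*H))²)³ = ((2*H²)²)³ = (4*H⁴)³ = 64*H¹²)
W(y(Y(4, 3)))² = (64*(-1*4)¹²)² = (64*(-4)¹²)² = (64*16777216)² = 1073741824² = 1152921504606846976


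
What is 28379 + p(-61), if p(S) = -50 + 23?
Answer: 28352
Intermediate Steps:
p(S) = -27
28379 + p(-61) = 28379 - 27 = 28352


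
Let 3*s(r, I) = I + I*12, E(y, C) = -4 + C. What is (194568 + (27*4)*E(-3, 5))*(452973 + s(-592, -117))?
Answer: 88084271016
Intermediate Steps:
s(r, I) = 13*I/3 (s(r, I) = (I + I*12)/3 = (I + 12*I)/3 = (13*I)/3 = 13*I/3)
(194568 + (27*4)*E(-3, 5))*(452973 + s(-592, -117)) = (194568 + (27*4)*(-4 + 5))*(452973 + (13/3)*(-117)) = (194568 + 108*1)*(452973 - 507) = (194568 + 108)*452466 = 194676*452466 = 88084271016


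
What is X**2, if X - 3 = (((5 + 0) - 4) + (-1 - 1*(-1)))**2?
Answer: 16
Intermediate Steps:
X = 4 (X = 3 + (((5 + 0) - 4) + (-1 - 1*(-1)))**2 = 3 + ((5 - 4) + (-1 + 1))**2 = 3 + (1 + 0)**2 = 3 + 1**2 = 3 + 1 = 4)
X**2 = 4**2 = 16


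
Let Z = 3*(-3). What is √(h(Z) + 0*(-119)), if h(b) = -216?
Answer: 6*I*√6 ≈ 14.697*I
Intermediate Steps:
Z = -9
√(h(Z) + 0*(-119)) = √(-216 + 0*(-119)) = √(-216 + 0) = √(-216) = 6*I*√6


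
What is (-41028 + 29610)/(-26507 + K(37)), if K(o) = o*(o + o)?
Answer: 3806/7923 ≈ 0.48037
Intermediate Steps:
K(o) = 2*o**2 (K(o) = o*(2*o) = 2*o**2)
(-41028 + 29610)/(-26507 + K(37)) = (-41028 + 29610)/(-26507 + 2*37**2) = -11418/(-26507 + 2*1369) = -11418/(-26507 + 2738) = -11418/(-23769) = -11418*(-1/23769) = 3806/7923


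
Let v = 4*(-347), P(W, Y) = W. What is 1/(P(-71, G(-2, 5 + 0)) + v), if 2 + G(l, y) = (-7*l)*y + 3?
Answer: -1/1459 ≈ -0.00068540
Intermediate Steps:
G(l, y) = 1 - 7*l*y (G(l, y) = -2 + ((-7*l)*y + 3) = -2 + (-7*l*y + 3) = -2 + (3 - 7*l*y) = 1 - 7*l*y)
v = -1388
1/(P(-71, G(-2, 5 + 0)) + v) = 1/(-71 - 1388) = 1/(-1459) = -1/1459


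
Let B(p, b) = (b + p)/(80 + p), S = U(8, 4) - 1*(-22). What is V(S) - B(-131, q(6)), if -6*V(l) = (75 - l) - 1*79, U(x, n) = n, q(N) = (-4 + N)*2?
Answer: 128/51 ≈ 2.5098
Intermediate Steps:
q(N) = -8 + 2*N
S = 26 (S = 4 - 1*(-22) = 4 + 22 = 26)
V(l) = 2/3 + l/6 (V(l) = -((75 - l) - 1*79)/6 = -((75 - l) - 79)/6 = -(-4 - l)/6 = 2/3 + l/6)
B(p, b) = (b + p)/(80 + p)
V(S) - B(-131, q(6)) = (2/3 + (1/6)*26) - ((-8 + 2*6) - 131)/(80 - 131) = (2/3 + 13/3) - ((-8 + 12) - 131)/(-51) = 5 - (-1)*(4 - 131)/51 = 5 - (-1)*(-127)/51 = 5 - 1*127/51 = 5 - 127/51 = 128/51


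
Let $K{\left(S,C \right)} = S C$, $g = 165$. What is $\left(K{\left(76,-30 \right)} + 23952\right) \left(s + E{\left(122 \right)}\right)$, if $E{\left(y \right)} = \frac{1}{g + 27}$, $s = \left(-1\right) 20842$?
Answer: $- \frac{3613501689}{8} \approx -4.5169 \cdot 10^{8}$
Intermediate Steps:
$K{\left(S,C \right)} = C S$
$s = -20842$
$E{\left(y \right)} = \frac{1}{192}$ ($E{\left(y \right)} = \frac{1}{165 + 27} = \frac{1}{192}$)
$\left(K{\left(76,-30 \right)} + 23952\right) \left(s + E{\left(122 \right)}\right) = \left(\left(-30\right) 76 + 23952\right) \left(-20842 + \frac{1}{192}\right) = \left(-2280 + 23952\right) \left(- \frac{4001663}{192}\right) = 21672 \left(- \frac{4001663}{192}\right) = - \frac{3613501689}{8}$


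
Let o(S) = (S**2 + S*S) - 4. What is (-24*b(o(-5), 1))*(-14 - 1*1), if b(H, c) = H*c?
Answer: 16560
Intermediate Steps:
o(S) = -4 + 2*S**2 (o(S) = (S**2 + S**2) - 4 = 2*S**2 - 4 = -4 + 2*S**2)
(-24*b(o(-5), 1))*(-14 - 1*1) = (-24*(-4 + 2*(-5)**2))*(-14 - 1*1) = (-24*(-4 + 2*25))*(-14 - 1) = -24*(-4 + 50)*(-15) = -1104*(-15) = 16560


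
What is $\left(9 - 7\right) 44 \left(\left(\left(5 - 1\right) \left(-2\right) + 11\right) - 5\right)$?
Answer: $-176$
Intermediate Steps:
$\left(9 - 7\right) 44 \left(\left(\left(5 - 1\right) \left(-2\right) + 11\right) - 5\right) = \left(9 - 7\right) 44 \left(\left(4 \left(-2\right) + 11\right) - 5\right) = 2 \cdot 44 \left(\left(-8 + 11\right) - 5\right) = 88 \left(3 - 5\right) = 88 \left(-2\right) = -176$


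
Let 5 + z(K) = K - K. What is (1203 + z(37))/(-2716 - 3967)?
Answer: -1198/6683 ≈ -0.17926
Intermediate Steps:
z(K) = -5 (z(K) = -5 + (K - K) = -5 + 0 = -5)
(1203 + z(37))/(-2716 - 3967) = (1203 - 5)/(-2716 - 3967) = 1198/(-6683) = 1198*(-1/6683) = -1198/6683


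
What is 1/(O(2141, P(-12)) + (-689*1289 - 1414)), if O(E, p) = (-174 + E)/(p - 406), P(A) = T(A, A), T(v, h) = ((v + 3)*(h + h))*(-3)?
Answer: -1054/937571857 ≈ -1.1242e-6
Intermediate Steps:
T(v, h) = -6*h*(3 + v) (T(v, h) = ((3 + v)*(2*h))*(-3) = (2*h*(3 + v))*(-3) = -6*h*(3 + v))
P(A) = -6*A*(3 + A)
O(E, p) = (-174 + E)/(-406 + p)
1/(O(2141, P(-12)) + (-689*1289 - 1414)) = 1/((-174 + 2141)/(-406 - 6*(-12)*(3 - 12)) + (-689*1289 - 1414)) = 1/(1967/(-406 - 6*(-12)*(-9)) + (-888121 - 1414)) = 1/(1967/(-406 - 648) - 889535) = 1/(1967/(-1054) - 889535) = 1/(-1/1054*1967 - 889535) = 1/(-1967/1054 - 889535) = 1/(-937571857/1054) = -1054/937571857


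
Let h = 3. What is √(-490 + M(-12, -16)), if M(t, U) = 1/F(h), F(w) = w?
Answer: I*√4407/3 ≈ 22.128*I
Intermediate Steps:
M(t, U) = ⅓ (M(t, U) = 1/3 = ⅓)
√(-490 + M(-12, -16)) = √(-490 + ⅓) = √(-1469/3) = I*√4407/3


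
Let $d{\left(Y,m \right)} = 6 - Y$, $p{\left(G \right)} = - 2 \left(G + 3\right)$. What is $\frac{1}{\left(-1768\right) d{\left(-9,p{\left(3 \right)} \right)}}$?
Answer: $- \frac{1}{26520} \approx -3.7707 \cdot 10^{-5}$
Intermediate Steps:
$p{\left(G \right)} = -6 - 2 G$ ($p{\left(G \right)} = - 2 \left(3 + G\right) = -6 - 2 G$)
$\frac{1}{\left(-1768\right) d{\left(-9,p{\left(3 \right)} \right)}} = \frac{1}{\left(-1768\right) \left(6 - -9\right)} = \frac{1}{\left(-1768\right) \left(6 + 9\right)} = \frac{1}{\left(-1768\right) 15} = \frac{1}{-26520} = - \frac{1}{26520}$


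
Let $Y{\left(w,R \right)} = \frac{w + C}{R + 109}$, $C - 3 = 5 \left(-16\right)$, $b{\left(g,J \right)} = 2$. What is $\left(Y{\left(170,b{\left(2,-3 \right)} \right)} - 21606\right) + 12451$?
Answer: $- \frac{338704}{37} \approx -9154.2$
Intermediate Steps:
$C = -77$ ($C = 3 + 5 \left(-16\right) = 3 - 80 = -77$)
$Y{\left(w,R \right)} = \frac{-77 + w}{109 + R}$ ($Y{\left(w,R \right)} = \frac{w - 77}{R + 109} = \frac{-77 + w}{109 + R}$)
$\left(Y{\left(170,b{\left(2,-3 \right)} \right)} - 21606\right) + 12451 = \left(\frac{-77 + 170}{109 + 2} - 21606\right) + 12451 = \left(\frac{1}{111} \cdot 93 - 21606\right) + 12451 = \left(\frac{31}{37} - 21606\right) + 12451 = - \frac{799391}{37} + 12451 = - \frac{338704}{37}$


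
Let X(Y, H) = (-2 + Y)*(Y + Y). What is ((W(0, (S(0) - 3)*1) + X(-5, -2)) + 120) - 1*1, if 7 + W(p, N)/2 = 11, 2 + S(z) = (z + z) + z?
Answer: 197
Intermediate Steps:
X(Y, H) = 2*Y*(-2 + Y) (X(Y, H) = (-2 + Y)*(2*Y) = 2*Y*(-2 + Y))
S(z) = -2 + 3*z (S(z) = -2 + ((z + z) + z) = -2 + (2*z + z) = -2 + 3*z)
W(p, N) = 8 (W(p, N) = -14 + 2*11 = -14 + 22 = 8)
((W(0, (S(0) - 3)*1) + X(-5, -2)) + 120) - 1*1 = ((8 + 2*(-5)*(-2 - 5)) + 120) - 1*1 = ((8 + 2*(-5)*(-7)) + 120) - 1 = ((8 + 70) + 120) - 1 = (78 + 120) - 1 = 198 - 1 = 197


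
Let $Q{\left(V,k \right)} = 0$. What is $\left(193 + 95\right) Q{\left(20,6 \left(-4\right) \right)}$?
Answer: $0$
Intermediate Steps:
$\left(193 + 95\right) Q{\left(20,6 \left(-4\right) \right)} = \left(193 + 95\right) 0 = 288 \cdot 0 = 0$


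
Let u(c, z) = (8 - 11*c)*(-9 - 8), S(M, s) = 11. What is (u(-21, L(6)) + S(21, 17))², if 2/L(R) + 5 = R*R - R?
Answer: 16418704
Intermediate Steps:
L(R) = 2/(-5 + R² - R) (L(R) = 2/(-5 + (R*R - R)) = 2/(-5 + (R² - R)) = 2/(-5 + R² - R))
u(c, z) = -136 + 187*c (u(c, z) = (8 - 11*c)*(-17) = -136 + 187*c)
(u(-21, L(6)) + S(21, 17))² = ((-136 + 187*(-21)) + 11)² = ((-136 - 3927) + 11)² = (-4063 + 11)² = (-4052)² = 16418704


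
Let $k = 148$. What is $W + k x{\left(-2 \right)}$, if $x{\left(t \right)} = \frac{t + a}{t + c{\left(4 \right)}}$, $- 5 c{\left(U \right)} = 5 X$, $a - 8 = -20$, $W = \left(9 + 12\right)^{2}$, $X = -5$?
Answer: $- \frac{749}{3} \approx -249.67$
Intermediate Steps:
$W = 441$ ($W = 21^{2} = 441$)
$a = -12$ ($a = 8 - 20 = -12$)
$c{\left(U \right)} = 5$ ($c{\left(U \right)} = - \frac{5 \left(-5\right)}{5} = \left(- \frac{1}{5}\right) \left(-25\right) = 5$)
$x{\left(t \right)} = \frac{-12 + t}{5 + t}$ ($x{\left(t \right)} = \frac{t - 12}{t + 5} = \frac{-12 + t}{5 + t}$)
$W + k x{\left(-2 \right)} = 441 + 148 \frac{-12 - 2}{5 - 2} = 441 + 148 \cdot \frac{1}{3} \left(-14\right) = 441 + 148 \left(- \frac{14}{3}\right) = 441 - \frac{2072}{3} = - \frac{749}{3}$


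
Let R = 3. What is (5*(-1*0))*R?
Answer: 0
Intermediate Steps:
(5*(-1*0))*R = (5*(-1*0))*3 = (5*0)*3 = 0*3 = 0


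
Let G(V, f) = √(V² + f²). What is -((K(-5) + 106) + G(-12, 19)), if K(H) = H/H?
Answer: -107 - √505 ≈ -129.47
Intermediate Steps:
K(H) = 1
-((K(-5) + 106) + G(-12, 19)) = -((1 + 106) + √((-12)² + 19²)) = -(107 + √(144 + 361)) = -(107 + √505) = -107 - √505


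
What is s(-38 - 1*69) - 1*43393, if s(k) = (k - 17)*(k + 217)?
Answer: -57033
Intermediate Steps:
s(k) = (-17 + k)*(217 + k)
s(-38 - 1*69) - 1*43393 = (-3689 + (-38 - 1*69)² + 200*(-38 - 1*69)) - 1*43393 = (-3689 + (-38 - 69)² + 200*(-38 - 69)) - 43393 = (-3689 + (-107)² + 200*(-107)) - 43393 = (-3689 + 11449 - 21400) - 43393 = -13640 - 43393 = -57033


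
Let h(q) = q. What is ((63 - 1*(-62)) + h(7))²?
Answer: 17424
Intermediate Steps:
((63 - 1*(-62)) + h(7))² = ((63 - 1*(-62)) + 7)² = ((63 + 62) + 7)² = (125 + 7)² = 132² = 17424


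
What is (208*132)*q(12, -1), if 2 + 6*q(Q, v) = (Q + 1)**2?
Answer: 764192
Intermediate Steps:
q(Q, v) = -1/3 + (1 + Q)**2/6 (q(Q, v) = -1/3 + (Q + 1)**2/6 = -1/3 + (1 + Q)**2/6)
(208*132)*q(12, -1) = (208*132)*(-1/3 + (1 + 12)**2/6) = 27456*(-1/3 + (1/6)*13**2) = 27456*(-1/3 + (1/6)*169) = 27456*(-1/3 + 169/6) = 27456*(167/6) = 764192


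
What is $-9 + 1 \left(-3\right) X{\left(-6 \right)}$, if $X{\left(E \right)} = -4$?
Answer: $3$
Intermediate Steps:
$-9 + 1 \left(-3\right) X{\left(-6 \right)} = -9 + 1 \left(-3\right) \left(-4\right) = -9 - -12 = -9 + 12 = 3$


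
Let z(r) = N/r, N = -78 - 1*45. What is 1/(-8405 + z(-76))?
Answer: -76/638657 ≈ -0.00011900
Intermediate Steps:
N = -123 (N = -78 - 45 = -123)
z(r) = -123/r
1/(-8405 + z(-76)) = 1/(-8405 - 123/(-76)) = 1/(-8405 - 123*(-1/76)) = 1/(-8405 + 123/76) = 1/(-638657/76) = -76/638657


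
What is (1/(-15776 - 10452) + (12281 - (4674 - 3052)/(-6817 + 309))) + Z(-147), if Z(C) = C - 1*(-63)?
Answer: 520492678159/42672956 ≈ 12197.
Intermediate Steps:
Z(C) = 63 + C (Z(C) = C + 63 = 63 + C)
(1/(-15776 - 10452) + (12281 - (4674 - 3052)/(-6817 + 309))) + Z(-147) = (1/(-15776 - 10452) + (12281 - (4674 - 3052)/(-6817 + 309))) + (63 - 147) = (1/(-26228) + (12281 - 1622/(-6508))) - 84 = (-1/26228 + (12281 - 1622*(-1)/6508)) - 84 = (-1/26228 + (12281 - 1*(-811/3254))) - 84 = (-1/26228 + (12281 + 811/3254)) - 84 = (-1/26228 + 39963185/3254) - 84 = 524077206463/42672956 - 84 = 520492678159/42672956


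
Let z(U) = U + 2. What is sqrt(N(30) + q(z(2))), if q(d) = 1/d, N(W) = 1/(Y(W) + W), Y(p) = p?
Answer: 2*sqrt(15)/15 ≈ 0.51640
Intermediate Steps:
z(U) = 2 + U
N(W) = 1/(2*W) (N(W) = 1/(W + W) = 1/(2*W))
sqrt(N(30) + q(z(2))) = sqrt((1/2)/30 + 1/(2 + 2)) = sqrt((1/2)*(1/30) + 1/4) = sqrt(1/60 + 1/4) = sqrt(4/15) = 2*sqrt(15)/15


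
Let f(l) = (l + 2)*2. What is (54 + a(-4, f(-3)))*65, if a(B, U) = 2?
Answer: 3640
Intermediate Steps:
f(l) = 4 + 2*l (f(l) = (2 + l)*2 = 4 + 2*l)
(54 + a(-4, f(-3)))*65 = (54 + 2)*65 = 56*65 = 3640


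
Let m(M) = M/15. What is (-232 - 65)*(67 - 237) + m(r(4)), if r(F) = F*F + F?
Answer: 151474/3 ≈ 50491.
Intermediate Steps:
r(F) = F + F² (r(F) = F² + F = F + F²)
m(M) = M/15 (m(M) = M*(1/15) = M/15)
(-232 - 65)*(67 - 237) + m(r(4)) = (-232 - 65)*(67 - 237) + (4*(1 + 4))/15 = -297*(-170) + (4*5)/15 = 50490 + (1/15)*20 = 50490 + 4/3 = 151474/3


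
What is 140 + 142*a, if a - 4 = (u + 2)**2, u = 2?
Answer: 2980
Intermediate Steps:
a = 20 (a = 4 + (2 + 2)**2 = 4 + 4**2 = 4 + 16 = 20)
140 + 142*a = 140 + 142*20 = 140 + 2840 = 2980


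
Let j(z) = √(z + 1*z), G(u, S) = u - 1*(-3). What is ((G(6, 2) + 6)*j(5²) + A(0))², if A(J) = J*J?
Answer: 11250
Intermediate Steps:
A(J) = J²
G(u, S) = 3 + u (G(u, S) = u + 3 = 3 + u)
j(z) = √2*√z (j(z) = √(z + z) = √(2*z) = √2*√z)
((G(6, 2) + 6)*j(5²) + A(0))² = (((3 + 6) + 6)*(√2*√(5²)) + 0²)² = ((9 + 6)*(√2*√25) + 0)² = (15*(√2*5) + 0)² = (15*(5*√2) + 0)² = (75*√2 + 0)² = (75*√2)² = 11250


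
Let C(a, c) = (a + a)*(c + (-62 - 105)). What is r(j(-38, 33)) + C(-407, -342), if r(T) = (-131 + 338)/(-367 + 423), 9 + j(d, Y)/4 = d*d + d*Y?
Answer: 23202463/56 ≈ 4.1433e+5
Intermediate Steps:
j(d, Y) = -36 + 4*d**2 + 4*Y*d (j(d, Y) = -36 + 4*(d*d + d*Y) = -36 + 4*(d**2 + Y*d) = -36 + (4*d**2 + 4*Y*d) = -36 + 4*d**2 + 4*Y*d)
C(a, c) = 2*a*(-167 + c) (C(a, c) = (2*a)*(c - 167) = (2*a)*(-167 + c) = 2*a*(-167 + c))
r(T) = 207/56
r(j(-38, 33)) + C(-407, -342) = 207/56 + 2*(-407)*(-167 - 342) = 207/56 + 2*(-407)*(-509) = 207/56 + 414326 = 23202463/56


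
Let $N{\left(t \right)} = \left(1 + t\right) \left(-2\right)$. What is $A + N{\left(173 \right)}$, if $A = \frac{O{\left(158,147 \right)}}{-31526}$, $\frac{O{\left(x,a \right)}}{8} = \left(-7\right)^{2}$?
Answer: $- \frac{5485720}{15763} \approx -348.01$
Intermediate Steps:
$O{\left(x,a \right)} = 392$ ($O{\left(x,a \right)} = 8 \left(-7\right)^{2} = 8 \cdot 49 = 392$)
$N{\left(t \right)} = -2 - 2 t$
$A = - \frac{196}{15763}$ ($A = \frac{392}{-31526} = 392 \left(- \frac{1}{31526}\right) = - \frac{196}{15763} \approx -0.012434$)
$A + N{\left(173 \right)} = - \frac{196}{15763} - 348 = - \frac{5485720}{15763}$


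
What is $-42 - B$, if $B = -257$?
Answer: $215$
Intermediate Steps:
$-42 - B = -42 - -257 = -42 + 257 = 215$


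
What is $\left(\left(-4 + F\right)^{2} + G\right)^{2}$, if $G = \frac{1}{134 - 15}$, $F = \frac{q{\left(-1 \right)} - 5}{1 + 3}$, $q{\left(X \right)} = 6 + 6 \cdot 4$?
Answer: $\frac{93219025}{3625216} \approx 25.714$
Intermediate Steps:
$q{\left(X \right)} = 30$ ($q{\left(X \right)} = 6 + 24 = 30$)
$F = \frac{25}{4}$ ($F = \frac{30 - 5}{1 + 3} = \frac{25}{4} \approx 6.25$)
$G = \frac{1}{119} \approx 0.0084034$
$\left(\left(-4 + F\right)^{2} + G\right)^{2} = \left(\left(-4 + \frac{25}{4}\right)^{2} + \frac{1}{119}\right)^{2} = \left(\left(\frac{9}{4}\right)^{2} + \frac{1}{119}\right)^{2} = \left(\frac{81}{16} + \frac{1}{119}\right)^{2} = \left(\frac{9655}{1904}\right)^{2} = \frac{93219025}{3625216}$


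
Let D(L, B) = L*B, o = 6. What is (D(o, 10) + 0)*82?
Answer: 4920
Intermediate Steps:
D(L, B) = B*L
(D(o, 10) + 0)*82 = (10*6 + 0)*82 = (60 + 0)*82 = 60*82 = 4920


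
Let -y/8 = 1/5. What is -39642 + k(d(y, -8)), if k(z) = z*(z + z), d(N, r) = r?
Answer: -39514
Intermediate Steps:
y = -8/5 ≈ -1.6000
k(z) = 2*z² (k(z) = z*(2*z) = 2*z²)
-39642 + k(d(y, -8)) = -39642 + 2*(-8)² = -39642 + 2*64 = -39642 + 128 = -39514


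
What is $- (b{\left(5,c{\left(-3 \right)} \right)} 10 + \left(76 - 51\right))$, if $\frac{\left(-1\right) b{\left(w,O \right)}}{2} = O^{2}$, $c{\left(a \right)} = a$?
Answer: $155$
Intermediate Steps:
$b{\left(w,O \right)} = - 2 O^{2}$
$- (b{\left(5,c{\left(-3 \right)} \right)} 10 + \left(76 - 51\right)) = - (- 2 \left(-3\right)^{2} \cdot 10 + \left(76 - 51\right)) = - (\left(-2\right) 9 \cdot 10 + 25) = - (\left(-18\right) 10 + 25) = - (-180 + 25) = \left(-1\right) \left(-155\right) = 155$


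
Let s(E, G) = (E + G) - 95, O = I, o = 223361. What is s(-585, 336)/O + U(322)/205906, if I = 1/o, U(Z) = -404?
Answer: -7910515651554/102953 ≈ -7.6836e+7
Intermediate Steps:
I = 1/223361 ≈ 4.4771e-6
O = 1/223361 ≈ 4.4771e-6
s(E, G) = -95 + E + G
s(-585, 336)/O + U(322)/205906 = (-95 - 585 + 336)/(1/223361) - 404/205906 = -344*223361 - 404*1/205906 = -76836184 - 202/102953 = -7910515651554/102953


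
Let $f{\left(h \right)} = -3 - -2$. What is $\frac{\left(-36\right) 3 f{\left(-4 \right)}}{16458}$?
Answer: $\frac{18}{2743} \approx 0.0065622$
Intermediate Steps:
$f{\left(h \right)} = -1$ ($f{\left(h \right)} = -3 + 2 = -1$)
$\frac{\left(-36\right) 3 f{\left(-4 \right)}}{16458} = \frac{\left(-36\right) 3 \left(-1\right)}{16458} = \left(-108\right) \left(-1\right) \frac{1}{16458} = 108 \cdot \frac{1}{16458} = \frac{18}{2743}$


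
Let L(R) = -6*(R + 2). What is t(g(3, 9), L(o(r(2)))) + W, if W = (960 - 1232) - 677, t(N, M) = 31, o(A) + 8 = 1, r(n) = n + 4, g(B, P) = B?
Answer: -918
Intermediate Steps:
r(n) = 4 + n
o(A) = -7 (o(A) = -8 + 1 = -7)
L(R) = -12 - 6*R (L(R) = -6*(2 + R) = -12 - 6*R)
W = -949 (W = -272 - 677 = -949)
t(g(3, 9), L(o(r(2)))) + W = 31 - 949 = -918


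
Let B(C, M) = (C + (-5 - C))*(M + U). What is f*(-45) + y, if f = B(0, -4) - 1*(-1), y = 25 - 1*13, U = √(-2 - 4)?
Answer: -933 + 225*I*√6 ≈ -933.0 + 551.13*I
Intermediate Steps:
U = I*√6 (U = √(-6) = I*√6 ≈ 2.4495*I)
B(C, M) = -5*M - 5*I*√6 (B(C, M) = (C + (-5 - C))*(M + I*√6) = -5*(M + I*√6) = -5*M - 5*I*√6)
y = 12 (y = 25 - 13 = 12)
f = 21 - 5*I*√6 (f = (-5*(-4) - 5*I*√6) - 1*(-1) = (20 - 5*I*√6) + 1 = 21 - 5*I*√6 ≈ 21.0 - 12.247*I)
f*(-45) + y = (21 - 5*I*√6)*(-45) + 12 = (-945 + 225*I*√6) + 12 = -933 + 225*I*√6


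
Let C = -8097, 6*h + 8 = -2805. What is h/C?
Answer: 2813/48582 ≈ 0.057902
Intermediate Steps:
h = -2813/6 (h = -4/3 + (⅙)*(-2805) = -4/3 - 935/2 = -2813/6 ≈ -468.83)
h/C = -2813/6/(-8097) = -2813/6*(-1/8097) = 2813/48582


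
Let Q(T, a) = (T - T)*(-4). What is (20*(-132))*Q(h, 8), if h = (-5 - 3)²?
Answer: 0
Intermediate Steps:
h = 64 (h = (-8)² = 64)
Q(T, a) = 0 (Q(T, a) = 0*(-4) = 0)
(20*(-132))*Q(h, 8) = (20*(-132))*0 = -2640*0 = 0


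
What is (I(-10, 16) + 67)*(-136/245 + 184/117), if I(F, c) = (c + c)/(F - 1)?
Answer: 1370896/21021 ≈ 65.216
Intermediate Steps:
I(F, c) = 2*c/(-1 + F) (I(F, c) = (2*c)/(-1 + F) = 2*c/(-1 + F))
(I(-10, 16) + 67)*(-136/245 + 184/117) = (2*16/(-1 - 10) + 67)*(-136/245 + 184/117) = (2*16/(-11) + 67)*(-136*1/245 + 184*(1/117)) = (2*16*(-1/11) + 67)*(-136/245 + 184/117) = (-32/11 + 67)*(29168/28665) = (705/11)*(29168/28665) = 1370896/21021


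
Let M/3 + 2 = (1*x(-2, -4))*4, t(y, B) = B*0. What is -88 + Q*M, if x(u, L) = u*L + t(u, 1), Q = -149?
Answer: -13498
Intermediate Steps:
t(y, B) = 0
x(u, L) = L*u (x(u, L) = u*L + 0 = L*u + 0 = L*u)
M = 90 (M = -6 + 3*((1*(-4*(-2)))*4) = -6 + 3*((1*8)*4) = -6 + 3*(8*4) = -6 + 3*32 = -6 + 96 = 90)
-88 + Q*M = -88 - 149*90 = -88 - 13410 = -13498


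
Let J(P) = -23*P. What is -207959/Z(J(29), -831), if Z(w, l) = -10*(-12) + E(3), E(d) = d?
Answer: -207959/123 ≈ -1690.7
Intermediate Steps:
Z(w, l) = 123 (Z(w, l) = -10*(-12) + 3 = 120 + 3 = 123)
-207959/Z(J(29), -831) = -207959/123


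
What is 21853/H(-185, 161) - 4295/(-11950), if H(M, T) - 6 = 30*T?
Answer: 2168569/444540 ≈ 4.8782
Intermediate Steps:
H(M, T) = 6 + 30*T
21853/H(-185, 161) - 4295/(-11950) = 21853/(6 + 30*161) - 4295/(-11950) = 21853/(6 + 4830) - 4295*(-1/11950) = 21853/4836 + 859/2390 = 21853*(1/4836) + 859/2390 = 1681/372 + 859/2390 = 2168569/444540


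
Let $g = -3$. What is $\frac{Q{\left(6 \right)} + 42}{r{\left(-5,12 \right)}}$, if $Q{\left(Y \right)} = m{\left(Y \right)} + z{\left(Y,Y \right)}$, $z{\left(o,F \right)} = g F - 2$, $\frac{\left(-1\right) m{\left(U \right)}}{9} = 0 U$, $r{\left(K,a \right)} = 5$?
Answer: $\frac{22}{5} \approx 4.4$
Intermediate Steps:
$m{\left(U \right)} = 0$ ($m{\left(U \right)} = - 9 \cdot 0 U = \left(-9\right) 0 = 0$)
$z{\left(o,F \right)} = -2 - 3 F$ ($z{\left(o,F \right)} = - 3 F - 2 = -2 - 3 F$)
$Q{\left(Y \right)} = -2 - 3 Y$ ($Q{\left(Y \right)} = 0 - \left(2 + 3 Y\right) = -2 - 3 Y$)
$\frac{Q{\left(6 \right)} + 42}{r{\left(-5,12 \right)}} = \frac{\left(-2 - 18\right) + 42}{5} = \frac{-20 + 42}{5} = \frac{1}{5} \cdot 22 = \frac{22}{5}$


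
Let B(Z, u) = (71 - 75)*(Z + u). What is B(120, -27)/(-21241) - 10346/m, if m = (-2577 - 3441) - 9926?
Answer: 112845277/169333252 ≈ 0.66641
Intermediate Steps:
B(Z, u) = -4*Z - 4*u (B(Z, u) = -4*(Z + u) = -4*Z - 4*u)
m = -15944 (m = -6018 - 9926 = -15944)
B(120, -27)/(-21241) - 10346/m = (-4*120 - 4*(-27))/(-21241) - 10346/(-15944) = (-480 + 108)*(-1/21241) - 10346*(-1/15944) = -372*(-1/21241) + 5173/7972 = 372/21241 + 5173/7972 = 112845277/169333252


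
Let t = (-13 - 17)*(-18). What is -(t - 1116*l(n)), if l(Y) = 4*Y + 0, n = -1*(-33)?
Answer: 146772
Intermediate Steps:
n = 33
t = 540 (t = -30*(-18) = 540)
l(Y) = 4*Y
-(t - 1116*l(n)) = -(540 - 4464*33) = -(540 - 1116*132) = -(540 - 147312) = -1*(-146772) = 146772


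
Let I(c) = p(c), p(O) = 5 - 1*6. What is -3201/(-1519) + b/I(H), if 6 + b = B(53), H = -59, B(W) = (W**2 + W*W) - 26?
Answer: -8481933/1519 ≈ -5583.9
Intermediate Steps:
B(W) = -26 + 2*W**2 (B(W) = (W**2 + W**2) - 26 = 2*W**2 - 26 = -26 + 2*W**2)
p(O) = -1 (p(O) = 5 - 6 = -1)
I(c) = -1
b = 5586 (b = -6 + (-26 + 2*53**2) = -6 + (-26 + 2*2809) = -6 + (-26 + 5618) = -6 + 5592 = 5586)
-3201/(-1519) + b/I(H) = -3201/(-1519) + 5586/(-1) = -3201*(-1/1519) + 5586*(-1) = 3201/1519 - 5586 = -8481933/1519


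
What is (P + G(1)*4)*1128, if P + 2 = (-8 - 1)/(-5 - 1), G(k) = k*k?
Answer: 3948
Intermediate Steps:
G(k) = k²
P = -½ (P = -2 + (-8 - 1)/(-5 - 1) = -2 - 9/(-6) = -2 - 9*(-⅙) = -2 + 3/2 = -½ ≈ -0.50000)
(P + G(1)*4)*1128 = (-½ + 1²*4)*1128 = (-½ + 1*4)*1128 = (-½ + 4)*1128 = (7/2)*1128 = 3948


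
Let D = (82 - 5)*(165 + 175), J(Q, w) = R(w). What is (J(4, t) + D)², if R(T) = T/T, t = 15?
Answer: 685444761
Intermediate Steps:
R(T) = 1
J(Q, w) = 1
D = 26180 (D = 77*340 = 26180)
(J(4, t) + D)² = (1 + 26180)² = 26181² = 685444761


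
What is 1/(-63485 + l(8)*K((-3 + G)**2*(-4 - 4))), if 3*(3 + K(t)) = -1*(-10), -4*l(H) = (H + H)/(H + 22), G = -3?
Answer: -45/2856827 ≈ -1.5752e-5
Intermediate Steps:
l(H) = -H/(2*(22 + H)) (l(H) = -(H + H)/(4*(H + 22)) = -2*H/(4*(22 + H)) = -H/(2*(22 + H)))
K(t) = 1/3 (K(t) = -3 + (-1*(-10))/3 = -3 + (1/3)*10 = -3 + 10/3 = 1/3)
1/(-63485 + l(8)*K((-3 + G)**2*(-4 - 4))) = 1/(-63485 - 1*8/(44 + 2*8)*(1/3)) = 1/(-63485 - 1*8/(44 + 16)*(1/3)) = 1/(-63485 - 1*8/60*(1/3)) = 1/(-63485 - 1*8*1/60*(1/3)) = 1/(-63485 - 2/15*1/3) = 1/(-63485 - 2/45) = 1/(-2856827/45) = -45/2856827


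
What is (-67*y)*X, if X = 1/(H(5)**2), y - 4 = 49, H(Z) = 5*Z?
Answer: -3551/625 ≈ -5.6816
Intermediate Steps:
y = 53 (y = 4 + 49 = 53)
X = 1/625 (X = 1/((5*5)**2) = 1/(25**2) = 1/625 ≈ 0.0016000)
(-67*y)*X = -67*53*(1/625) = -3551*1/625 = -3551/625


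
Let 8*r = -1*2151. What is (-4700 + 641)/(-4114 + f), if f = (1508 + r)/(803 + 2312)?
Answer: 101150280/102510967 ≈ 0.98673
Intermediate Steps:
r = -2151/8 (r = (-1*2151)/8 = (⅛)*(-2151) = -2151/8 ≈ -268.88)
f = 9913/24920 (f = (1508 - 2151/8)/(803 + 2312) = (9913/8)/3115 = (9913/8)*(1/3115) = 9913/24920 ≈ 0.39779)
(-4700 + 641)/(-4114 + f) = (-4700 + 641)/(-4114 + 9913/24920) = -4059/(-102510967/24920) = -4059*(-24920/102510967) = 101150280/102510967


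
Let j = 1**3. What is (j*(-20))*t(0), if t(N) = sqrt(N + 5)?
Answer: -20*sqrt(5) ≈ -44.721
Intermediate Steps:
j = 1
t(N) = sqrt(5 + N)
(j*(-20))*t(0) = (1*(-20))*sqrt(5 + 0) = -20*sqrt(5)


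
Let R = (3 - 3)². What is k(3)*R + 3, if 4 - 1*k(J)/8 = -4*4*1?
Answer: 3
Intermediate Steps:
k(J) = 160 (k(J) = 32 - 8*(-4*4) = 32 - (-128) = 32 - 8*(-16) = 32 + 128 = 160)
R = 0 (R = 0² = 0)
k(3)*R + 3 = 160*0 + 3 = 0 + 3 = 3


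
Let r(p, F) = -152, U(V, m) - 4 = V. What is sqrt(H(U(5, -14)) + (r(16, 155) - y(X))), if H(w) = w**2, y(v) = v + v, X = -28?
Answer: I*sqrt(15) ≈ 3.873*I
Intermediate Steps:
U(V, m) = 4 + V
y(v) = 2*v
sqrt(H(U(5, -14)) + (r(16, 155) - y(X))) = sqrt((4 + 5)**2 + (-152 - 2*(-28))) = sqrt(9**2 + (-152 - 1*(-56))) = sqrt(81 + (-152 + 56)) = sqrt(81 - 96) = sqrt(-15) = I*sqrt(15)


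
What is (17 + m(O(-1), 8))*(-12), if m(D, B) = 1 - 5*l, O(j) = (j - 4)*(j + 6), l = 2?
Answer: -96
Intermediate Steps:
O(j) = (-4 + j)*(6 + j)
m(D, B) = -9 (m(D, B) = 1 - 5*2 = 1 - 10 = -9)
(17 + m(O(-1), 8))*(-12) = (17 - 9)*(-12) = 8*(-12) = -96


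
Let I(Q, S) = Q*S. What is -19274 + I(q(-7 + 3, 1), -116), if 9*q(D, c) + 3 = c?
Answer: -173234/9 ≈ -19248.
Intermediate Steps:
q(D, c) = -⅓ + c/9
-19274 + I(q(-7 + 3, 1), -116) = -19274 + (-⅓ + (⅑)*1)*(-116) = -19274 + (-⅓ + ⅑)*(-116) = -19274 - 2/9*(-116) = -19274 + 232/9 = -173234/9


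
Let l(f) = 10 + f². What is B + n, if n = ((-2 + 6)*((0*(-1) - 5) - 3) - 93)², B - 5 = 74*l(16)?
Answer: 35314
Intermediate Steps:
B = 19689 (B = 5 + 74*(10 + 16²) = 5 + 74*(10 + 256) = 5 + 74*266 = 5 + 19684 = 19689)
n = 15625 (n = (4*((0 - 5) - 3) - 93)² = (4*(-5 - 3) - 93)² = (4*(-8) - 93)² = (-32 - 93)² = (-125)² = 15625)
B + n = 19689 + 15625 = 35314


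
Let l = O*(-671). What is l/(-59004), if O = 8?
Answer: 122/1341 ≈ 0.090977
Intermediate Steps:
l = -5368 (l = 8*(-671) = -5368)
l/(-59004) = -5368/(-59004) = -5368*(-1/59004) = 122/1341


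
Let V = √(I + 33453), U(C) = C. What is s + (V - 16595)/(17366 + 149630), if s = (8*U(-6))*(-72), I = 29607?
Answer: 577121581/166996 + √15765/83498 ≈ 3455.9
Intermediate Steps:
s = 3456 (s = (8*(-6))*(-72) = -48*(-72) = 3456)
V = 2*√15765 (V = √(29607 + 33453) = √63060 = 2*√15765 ≈ 251.12)
s + (V - 16595)/(17366 + 149630) = 3456 + (2*√15765 - 16595)/(17366 + 149630) = 3456 + (-16595 + 2*√15765)/166996 = 3456 + (-16595 + 2*√15765)*(1/166996) = 3456 + (-16595/166996 + √15765/83498) = 577121581/166996 + √15765/83498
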